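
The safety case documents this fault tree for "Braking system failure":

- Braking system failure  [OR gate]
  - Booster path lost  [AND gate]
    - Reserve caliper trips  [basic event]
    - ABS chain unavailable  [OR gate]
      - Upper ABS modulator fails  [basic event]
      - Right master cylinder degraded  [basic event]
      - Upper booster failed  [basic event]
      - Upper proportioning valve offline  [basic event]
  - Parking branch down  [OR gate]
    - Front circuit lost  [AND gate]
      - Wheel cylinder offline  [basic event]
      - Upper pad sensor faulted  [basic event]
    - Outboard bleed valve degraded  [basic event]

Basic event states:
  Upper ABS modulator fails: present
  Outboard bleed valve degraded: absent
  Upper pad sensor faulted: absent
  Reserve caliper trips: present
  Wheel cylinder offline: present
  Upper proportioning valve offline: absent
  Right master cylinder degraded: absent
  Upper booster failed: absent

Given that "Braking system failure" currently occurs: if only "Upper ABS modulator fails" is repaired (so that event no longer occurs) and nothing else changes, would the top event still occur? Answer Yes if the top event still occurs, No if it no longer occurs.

Counterfactual: set "Upper ABS modulator fails" to not occurred.
ABS chain unavailable [OR]: Upper ABS modulator fails=not, Right master cylinder degraded=not, Upper booster failed=not, Upper proportioning valve offline=not → no input occurs → does not occur.
Booster path lost [AND]: Reserve caliper trips=occurs, ABS chain unavailable=not → not all inputs occur → does not occur.
Front circuit lost [AND]: Wheel cylinder offline=occurs, Upper pad sensor faulted=not → not all inputs occur → does not occur.
Parking branch down [OR]: Front circuit lost=not, Outboard bleed valve degraded=not → no input occurs → does not occur.
Braking system failure [OR]: Booster path lost=not, Parking branch down=not → no input occurs → does not occur.

No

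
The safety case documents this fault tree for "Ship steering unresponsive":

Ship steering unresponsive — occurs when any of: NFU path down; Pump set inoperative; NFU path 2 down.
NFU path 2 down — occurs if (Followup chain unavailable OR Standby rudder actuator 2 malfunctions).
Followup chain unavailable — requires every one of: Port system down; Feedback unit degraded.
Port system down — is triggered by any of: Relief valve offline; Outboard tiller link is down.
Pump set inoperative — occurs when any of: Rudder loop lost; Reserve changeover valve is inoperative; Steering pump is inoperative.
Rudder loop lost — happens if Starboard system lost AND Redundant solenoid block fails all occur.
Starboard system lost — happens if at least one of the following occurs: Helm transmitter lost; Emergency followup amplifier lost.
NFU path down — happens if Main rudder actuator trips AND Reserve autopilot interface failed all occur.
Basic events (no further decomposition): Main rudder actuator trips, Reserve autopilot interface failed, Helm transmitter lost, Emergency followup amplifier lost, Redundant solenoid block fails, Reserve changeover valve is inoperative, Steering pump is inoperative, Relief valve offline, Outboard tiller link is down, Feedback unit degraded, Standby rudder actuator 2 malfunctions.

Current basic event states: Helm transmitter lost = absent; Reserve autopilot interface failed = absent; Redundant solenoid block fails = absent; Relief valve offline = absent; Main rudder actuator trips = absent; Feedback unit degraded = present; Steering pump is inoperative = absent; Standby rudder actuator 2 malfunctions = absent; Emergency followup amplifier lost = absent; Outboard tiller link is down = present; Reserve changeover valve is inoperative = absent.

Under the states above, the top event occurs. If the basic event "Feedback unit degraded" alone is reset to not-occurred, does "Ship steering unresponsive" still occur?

Counterfactual: set "Feedback unit degraded" to not occurred.
NFU path down [AND]: Main rudder actuator trips=not, Reserve autopilot interface failed=not → not all inputs occur → does not occur.
Starboard system lost [OR]: Helm transmitter lost=not, Emergency followup amplifier lost=not → no input occurs → does not occur.
Rudder loop lost [AND]: Starboard system lost=not, Redundant solenoid block fails=not → not all inputs occur → does not occur.
Pump set inoperative [OR]: Rudder loop lost=not, Reserve changeover valve is inoperative=not, Steering pump is inoperative=not → no input occurs → does not occur.
Port system down [OR]: Relief valve offline=not, Outboard tiller link is down=occurs → at least one input occurs → occurs.
Followup chain unavailable [AND]: Port system down=occurs, Feedback unit degraded=not → not all inputs occur → does not occur.
NFU path 2 down [OR]: Followup chain unavailable=not, Standby rudder actuator 2 malfunctions=not → no input occurs → does not occur.
Ship steering unresponsive [OR]: NFU path down=not, Pump set inoperative=not, NFU path 2 down=not → no input occurs → does not occur.

No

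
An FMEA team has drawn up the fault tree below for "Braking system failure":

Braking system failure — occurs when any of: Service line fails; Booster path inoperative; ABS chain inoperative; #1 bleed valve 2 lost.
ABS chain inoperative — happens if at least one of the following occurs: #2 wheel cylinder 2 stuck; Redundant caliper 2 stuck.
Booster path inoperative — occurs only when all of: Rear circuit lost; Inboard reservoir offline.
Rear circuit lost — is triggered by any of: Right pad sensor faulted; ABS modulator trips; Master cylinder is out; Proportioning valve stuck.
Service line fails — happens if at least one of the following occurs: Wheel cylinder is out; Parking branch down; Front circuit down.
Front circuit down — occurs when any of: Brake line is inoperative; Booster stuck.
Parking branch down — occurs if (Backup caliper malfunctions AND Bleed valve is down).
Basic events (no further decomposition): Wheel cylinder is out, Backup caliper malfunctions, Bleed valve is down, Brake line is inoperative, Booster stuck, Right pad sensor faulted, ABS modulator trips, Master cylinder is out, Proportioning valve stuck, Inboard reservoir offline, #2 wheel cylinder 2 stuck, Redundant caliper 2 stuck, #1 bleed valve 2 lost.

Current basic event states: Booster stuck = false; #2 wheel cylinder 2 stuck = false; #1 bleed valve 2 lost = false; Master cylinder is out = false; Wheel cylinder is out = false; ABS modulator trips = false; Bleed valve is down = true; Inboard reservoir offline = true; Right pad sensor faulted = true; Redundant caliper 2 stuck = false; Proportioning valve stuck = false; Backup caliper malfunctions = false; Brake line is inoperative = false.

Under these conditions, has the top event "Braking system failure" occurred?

Yes

Parking branch down [AND]: Backup caliper malfunctions=not, Bleed valve is down=occurs → not all inputs occur → does not occur.
Front circuit down [OR]: Brake line is inoperative=not, Booster stuck=not → no input occurs → does not occur.
Service line fails [OR]: Wheel cylinder is out=not, Parking branch down=not, Front circuit down=not → no input occurs → does not occur.
Rear circuit lost [OR]: Right pad sensor faulted=occurs, ABS modulator trips=not, Master cylinder is out=not, Proportioning valve stuck=not → at least one input occurs → occurs.
Booster path inoperative [AND]: Rear circuit lost=occurs, Inboard reservoir offline=occurs → all inputs occur → occurs.
ABS chain inoperative [OR]: #2 wheel cylinder 2 stuck=not, Redundant caliper 2 stuck=not → no input occurs → does not occur.
Braking system failure [OR]: Service line fails=not, Booster path inoperative=occurs, ABS chain inoperative=not, #1 bleed valve 2 lost=not → at least one input occurs → occurs.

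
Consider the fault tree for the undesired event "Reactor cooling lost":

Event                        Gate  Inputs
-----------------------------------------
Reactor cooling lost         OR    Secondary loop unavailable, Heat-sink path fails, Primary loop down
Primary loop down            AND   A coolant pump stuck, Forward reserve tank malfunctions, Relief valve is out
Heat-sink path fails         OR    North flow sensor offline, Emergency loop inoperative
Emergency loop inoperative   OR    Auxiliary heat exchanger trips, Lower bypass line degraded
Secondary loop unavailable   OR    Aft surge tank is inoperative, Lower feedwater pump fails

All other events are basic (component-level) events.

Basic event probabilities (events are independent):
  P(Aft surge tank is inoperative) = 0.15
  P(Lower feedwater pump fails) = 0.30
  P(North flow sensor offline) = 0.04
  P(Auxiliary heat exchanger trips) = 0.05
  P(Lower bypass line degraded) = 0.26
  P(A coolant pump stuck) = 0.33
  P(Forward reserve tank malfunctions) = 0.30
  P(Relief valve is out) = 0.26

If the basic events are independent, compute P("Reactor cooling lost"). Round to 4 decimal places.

0.6088

P(Secondary loop unavailable) [OR] = 1 − (1−0.15) × (1−0.30) = 0.405000
P(Emergency loop inoperative) [OR] = 1 − (1−0.05) × (1−0.26) = 0.297000
P(Heat-sink path fails) [OR] = 1 − (1−0.04) × (1−0.297000) = 0.325120
P(Primary loop down) [AND] = 0.33 × 0.30 × 0.26 = 0.025740
P(Reactor cooling lost) [OR] = 1 − (1−0.405000) × (1−0.325120) × (1−0.025740) = 0.608782
Rounded to 4 decimal places: P(Reactor cooling lost) ≈ 0.6088.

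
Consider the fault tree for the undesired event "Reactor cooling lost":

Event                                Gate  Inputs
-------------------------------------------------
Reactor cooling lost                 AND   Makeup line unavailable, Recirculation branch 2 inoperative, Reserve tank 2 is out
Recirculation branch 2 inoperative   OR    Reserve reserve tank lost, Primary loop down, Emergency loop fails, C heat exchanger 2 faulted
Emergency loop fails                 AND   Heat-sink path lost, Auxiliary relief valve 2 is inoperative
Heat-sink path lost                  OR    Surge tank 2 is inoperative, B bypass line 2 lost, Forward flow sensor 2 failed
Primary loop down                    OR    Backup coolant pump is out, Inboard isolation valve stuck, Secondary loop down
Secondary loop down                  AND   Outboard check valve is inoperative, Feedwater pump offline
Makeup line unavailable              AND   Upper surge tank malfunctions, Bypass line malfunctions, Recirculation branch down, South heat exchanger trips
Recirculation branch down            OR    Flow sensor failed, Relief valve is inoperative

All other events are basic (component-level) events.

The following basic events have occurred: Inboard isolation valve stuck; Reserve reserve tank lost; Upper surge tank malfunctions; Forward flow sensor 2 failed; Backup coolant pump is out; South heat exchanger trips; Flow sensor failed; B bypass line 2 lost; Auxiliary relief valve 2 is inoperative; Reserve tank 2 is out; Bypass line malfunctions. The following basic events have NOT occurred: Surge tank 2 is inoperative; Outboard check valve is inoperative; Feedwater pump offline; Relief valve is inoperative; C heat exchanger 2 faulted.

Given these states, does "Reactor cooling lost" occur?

Recirculation branch down [OR]: Flow sensor failed=occurs, Relief valve is inoperative=not → at least one input occurs → occurs.
Makeup line unavailable [AND]: Upper surge tank malfunctions=occurs, Bypass line malfunctions=occurs, Recirculation branch down=occurs, South heat exchanger trips=occurs → all inputs occur → occurs.
Secondary loop down [AND]: Outboard check valve is inoperative=not, Feedwater pump offline=not → not all inputs occur → does not occur.
Primary loop down [OR]: Backup coolant pump is out=occurs, Inboard isolation valve stuck=occurs, Secondary loop down=not → at least one input occurs → occurs.
Heat-sink path lost [OR]: Surge tank 2 is inoperative=not, B bypass line 2 lost=occurs, Forward flow sensor 2 failed=occurs → at least one input occurs → occurs.
Emergency loop fails [AND]: Heat-sink path lost=occurs, Auxiliary relief valve 2 is inoperative=occurs → all inputs occur → occurs.
Recirculation branch 2 inoperative [OR]: Reserve reserve tank lost=occurs, Primary loop down=occurs, Emergency loop fails=occurs, C heat exchanger 2 faulted=not → at least one input occurs → occurs.
Reactor cooling lost [AND]: Makeup line unavailable=occurs, Recirculation branch 2 inoperative=occurs, Reserve tank 2 is out=occurs → all inputs occur → occurs.

Yes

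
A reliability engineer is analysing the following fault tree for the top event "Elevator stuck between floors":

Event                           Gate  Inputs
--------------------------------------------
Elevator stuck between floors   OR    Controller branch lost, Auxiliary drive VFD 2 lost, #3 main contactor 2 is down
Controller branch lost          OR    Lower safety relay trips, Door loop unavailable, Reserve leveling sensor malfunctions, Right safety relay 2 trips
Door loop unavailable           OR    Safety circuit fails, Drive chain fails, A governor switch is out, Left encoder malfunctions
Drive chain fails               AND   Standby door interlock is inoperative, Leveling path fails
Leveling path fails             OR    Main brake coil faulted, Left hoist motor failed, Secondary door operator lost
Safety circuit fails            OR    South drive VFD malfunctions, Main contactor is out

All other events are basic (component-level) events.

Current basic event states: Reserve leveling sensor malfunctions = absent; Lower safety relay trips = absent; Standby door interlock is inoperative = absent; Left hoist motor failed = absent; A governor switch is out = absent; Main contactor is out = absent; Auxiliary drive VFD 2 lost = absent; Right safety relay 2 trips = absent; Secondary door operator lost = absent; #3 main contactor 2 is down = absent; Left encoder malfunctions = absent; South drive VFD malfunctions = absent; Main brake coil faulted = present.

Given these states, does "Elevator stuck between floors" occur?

No

Safety circuit fails [OR]: South drive VFD malfunctions=not, Main contactor is out=not → no input occurs → does not occur.
Leveling path fails [OR]: Main brake coil faulted=occurs, Left hoist motor failed=not, Secondary door operator lost=not → at least one input occurs → occurs.
Drive chain fails [AND]: Standby door interlock is inoperative=not, Leveling path fails=occurs → not all inputs occur → does not occur.
Door loop unavailable [OR]: Safety circuit fails=not, Drive chain fails=not, A governor switch is out=not, Left encoder malfunctions=not → no input occurs → does not occur.
Controller branch lost [OR]: Lower safety relay trips=not, Door loop unavailable=not, Reserve leveling sensor malfunctions=not, Right safety relay 2 trips=not → no input occurs → does not occur.
Elevator stuck between floors [OR]: Controller branch lost=not, Auxiliary drive VFD 2 lost=not, #3 main contactor 2 is down=not → no input occurs → does not occur.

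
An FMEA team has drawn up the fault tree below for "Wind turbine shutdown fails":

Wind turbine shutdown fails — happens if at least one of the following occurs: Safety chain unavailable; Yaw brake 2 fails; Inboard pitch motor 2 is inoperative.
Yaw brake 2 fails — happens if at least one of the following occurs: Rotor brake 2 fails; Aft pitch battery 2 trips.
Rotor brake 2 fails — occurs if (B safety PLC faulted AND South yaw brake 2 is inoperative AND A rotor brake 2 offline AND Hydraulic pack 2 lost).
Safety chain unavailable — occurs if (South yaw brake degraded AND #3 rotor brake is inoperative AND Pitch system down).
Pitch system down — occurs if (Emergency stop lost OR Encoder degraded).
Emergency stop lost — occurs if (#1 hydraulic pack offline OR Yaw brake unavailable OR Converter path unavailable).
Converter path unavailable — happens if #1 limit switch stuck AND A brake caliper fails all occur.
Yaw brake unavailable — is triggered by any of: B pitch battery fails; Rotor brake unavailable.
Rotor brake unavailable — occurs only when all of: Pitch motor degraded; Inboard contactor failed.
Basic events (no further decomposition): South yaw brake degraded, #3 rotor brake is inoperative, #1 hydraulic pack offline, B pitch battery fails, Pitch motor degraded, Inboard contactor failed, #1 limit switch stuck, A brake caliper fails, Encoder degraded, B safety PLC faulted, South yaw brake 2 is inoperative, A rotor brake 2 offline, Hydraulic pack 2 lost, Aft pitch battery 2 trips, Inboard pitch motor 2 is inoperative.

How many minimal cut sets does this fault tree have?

8

Rotor brake unavailable [AND]: one cut set from each child combined → 1 × 1 = 1 cut set(s).
Yaw brake unavailable [OR]: union of children's cut sets → 2 cut set(s).
Converter path unavailable [AND]: one cut set from each child combined → 1 × 1 = 1 cut set(s).
Emergency stop lost [OR]: union of children's cut sets → 4 cut set(s).
Pitch system down [OR]: union of children's cut sets → 5 cut set(s).
Safety chain unavailable [AND]: one cut set from each child combined → 1 × 1 × 5 = 5 cut set(s).
Rotor brake 2 fails [AND]: one cut set from each child combined → 1 × 1 × 1 × 1 = 1 cut set(s).
Yaw brake 2 fails [OR]: union of children's cut sets → 2 cut set(s).
Wind turbine shutdown fails [OR]: union of children's cut sets → 8 cut set(s).
Minimal cut sets: {#1 hydraulic pack offline, #3 rotor brake is inoperative, South yaw brake degraded}; {#3 rotor brake is inoperative, B pitch battery fails, South yaw brake degraded}; {#3 rotor brake is inoperative, Inboard contactor failed, Pitch motor degraded, South yaw brake degraded}; {#1 limit switch stuck, #3 rotor brake is inoperative, A brake caliper fails, South yaw brake degraded}; {#3 rotor brake is inoperative, Encoder degraded, South yaw brake degraded}; {A rotor brake 2 offline, B safety PLC faulted, Hydraulic pack 2 lost, South yaw brake 2 is inoperative}; {Aft pitch battery 2 trips}; {Inboard pitch motor 2 is inoperative}.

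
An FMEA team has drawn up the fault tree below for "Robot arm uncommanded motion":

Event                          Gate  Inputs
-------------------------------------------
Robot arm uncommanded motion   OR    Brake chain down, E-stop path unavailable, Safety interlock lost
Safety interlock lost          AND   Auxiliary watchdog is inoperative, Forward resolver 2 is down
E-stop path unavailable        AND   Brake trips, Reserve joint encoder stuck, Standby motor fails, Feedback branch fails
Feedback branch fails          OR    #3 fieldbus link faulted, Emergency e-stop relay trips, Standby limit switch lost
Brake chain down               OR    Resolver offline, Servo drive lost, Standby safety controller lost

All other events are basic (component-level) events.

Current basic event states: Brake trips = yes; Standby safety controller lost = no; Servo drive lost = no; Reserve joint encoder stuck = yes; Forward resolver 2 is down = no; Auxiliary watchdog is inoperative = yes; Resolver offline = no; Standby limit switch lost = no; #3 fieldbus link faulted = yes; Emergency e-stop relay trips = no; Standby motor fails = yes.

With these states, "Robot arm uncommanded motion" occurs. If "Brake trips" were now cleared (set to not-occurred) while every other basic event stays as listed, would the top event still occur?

Counterfactual: set "Brake trips" to not occurred.
Brake chain down [OR]: Resolver offline=not, Servo drive lost=not, Standby safety controller lost=not → no input occurs → does not occur.
Feedback branch fails [OR]: #3 fieldbus link faulted=occurs, Emergency e-stop relay trips=not, Standby limit switch lost=not → at least one input occurs → occurs.
E-stop path unavailable [AND]: Brake trips=not, Reserve joint encoder stuck=occurs, Standby motor fails=occurs, Feedback branch fails=occurs → not all inputs occur → does not occur.
Safety interlock lost [AND]: Auxiliary watchdog is inoperative=occurs, Forward resolver 2 is down=not → not all inputs occur → does not occur.
Robot arm uncommanded motion [OR]: Brake chain down=not, E-stop path unavailable=not, Safety interlock lost=not → no input occurs → does not occur.

No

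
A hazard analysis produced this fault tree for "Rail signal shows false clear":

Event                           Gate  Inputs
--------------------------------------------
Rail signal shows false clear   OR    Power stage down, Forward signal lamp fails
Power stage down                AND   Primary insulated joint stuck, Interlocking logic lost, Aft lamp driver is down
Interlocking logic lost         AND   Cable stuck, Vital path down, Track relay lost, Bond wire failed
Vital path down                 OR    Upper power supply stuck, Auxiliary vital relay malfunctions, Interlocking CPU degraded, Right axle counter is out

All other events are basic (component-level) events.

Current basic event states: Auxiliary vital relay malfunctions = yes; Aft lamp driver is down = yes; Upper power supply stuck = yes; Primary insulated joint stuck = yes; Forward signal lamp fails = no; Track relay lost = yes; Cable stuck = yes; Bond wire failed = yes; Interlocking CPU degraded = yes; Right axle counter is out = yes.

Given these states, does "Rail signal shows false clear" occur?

Yes

Vital path down [OR]: Upper power supply stuck=occurs, Auxiliary vital relay malfunctions=occurs, Interlocking CPU degraded=occurs, Right axle counter is out=occurs → at least one input occurs → occurs.
Interlocking logic lost [AND]: Cable stuck=occurs, Vital path down=occurs, Track relay lost=occurs, Bond wire failed=occurs → all inputs occur → occurs.
Power stage down [AND]: Primary insulated joint stuck=occurs, Interlocking logic lost=occurs, Aft lamp driver is down=occurs → all inputs occur → occurs.
Rail signal shows false clear [OR]: Power stage down=occurs, Forward signal lamp fails=not → at least one input occurs → occurs.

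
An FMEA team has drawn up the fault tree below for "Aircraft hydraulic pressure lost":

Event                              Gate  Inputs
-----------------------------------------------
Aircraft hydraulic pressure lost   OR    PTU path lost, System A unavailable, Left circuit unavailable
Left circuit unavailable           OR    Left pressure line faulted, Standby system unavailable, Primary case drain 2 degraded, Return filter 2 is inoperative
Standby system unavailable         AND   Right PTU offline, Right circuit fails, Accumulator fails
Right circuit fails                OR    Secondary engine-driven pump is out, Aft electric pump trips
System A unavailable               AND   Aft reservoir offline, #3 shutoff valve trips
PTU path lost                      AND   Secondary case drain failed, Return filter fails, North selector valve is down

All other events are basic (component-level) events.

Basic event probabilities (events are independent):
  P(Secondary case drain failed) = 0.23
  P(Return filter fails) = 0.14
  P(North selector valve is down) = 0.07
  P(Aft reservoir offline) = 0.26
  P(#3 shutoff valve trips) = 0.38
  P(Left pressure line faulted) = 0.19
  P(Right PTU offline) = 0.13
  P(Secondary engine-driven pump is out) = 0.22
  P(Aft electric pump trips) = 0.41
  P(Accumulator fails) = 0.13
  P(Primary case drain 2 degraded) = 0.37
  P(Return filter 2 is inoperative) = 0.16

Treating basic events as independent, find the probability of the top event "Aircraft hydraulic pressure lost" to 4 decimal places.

P(PTU path lost) [AND] = 0.23 × 0.14 × 0.07 = 0.002254
P(System A unavailable) [AND] = 0.26 × 0.38 = 0.098800
P(Right circuit fails) [OR] = 1 − (1−0.22) × (1−0.41) = 0.539800
P(Standby system unavailable) [AND] = 0.13 × 0.539800 × 0.13 = 0.009123
P(Left circuit unavailable) [OR] = 1 − (1−0.19) × (1−0.009123) × (1−0.37) × (1−0.16) = 0.575259
P(Aircraft hydraulic pressure lost) [OR] = 1 − (1−0.002254) × (1−0.098800) × (1−0.575259) = 0.618086
Rounded to 4 decimal places: P(Aircraft hydraulic pressure lost) ≈ 0.6181.

0.6181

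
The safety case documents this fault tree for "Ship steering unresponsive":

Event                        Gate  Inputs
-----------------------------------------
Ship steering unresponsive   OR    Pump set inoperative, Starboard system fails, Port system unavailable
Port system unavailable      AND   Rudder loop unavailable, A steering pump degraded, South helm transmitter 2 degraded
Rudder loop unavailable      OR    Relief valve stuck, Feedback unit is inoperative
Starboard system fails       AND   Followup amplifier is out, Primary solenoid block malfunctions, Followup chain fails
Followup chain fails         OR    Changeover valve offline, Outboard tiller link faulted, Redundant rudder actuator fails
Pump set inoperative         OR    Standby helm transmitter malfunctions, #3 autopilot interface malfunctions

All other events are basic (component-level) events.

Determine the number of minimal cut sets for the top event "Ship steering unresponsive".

Pump set inoperative [OR]: union of children's cut sets → 2 cut set(s).
Followup chain fails [OR]: union of children's cut sets → 3 cut set(s).
Starboard system fails [AND]: one cut set from each child combined → 1 × 1 × 3 = 3 cut set(s).
Rudder loop unavailable [OR]: union of children's cut sets → 2 cut set(s).
Port system unavailable [AND]: one cut set from each child combined → 2 × 1 × 1 = 2 cut set(s).
Ship steering unresponsive [OR]: union of children's cut sets → 7 cut set(s).
Minimal cut sets: {Standby helm transmitter malfunctions}; {#3 autopilot interface malfunctions}; {Changeover valve offline, Followup amplifier is out, Primary solenoid block malfunctions}; {Followup amplifier is out, Outboard tiller link faulted, Primary solenoid block malfunctions}; {Followup amplifier is out, Primary solenoid block malfunctions, Redundant rudder actuator fails}; {A steering pump degraded, Relief valve stuck, South helm transmitter 2 degraded}; {A steering pump degraded, Feedback unit is inoperative, South helm transmitter 2 degraded}.

7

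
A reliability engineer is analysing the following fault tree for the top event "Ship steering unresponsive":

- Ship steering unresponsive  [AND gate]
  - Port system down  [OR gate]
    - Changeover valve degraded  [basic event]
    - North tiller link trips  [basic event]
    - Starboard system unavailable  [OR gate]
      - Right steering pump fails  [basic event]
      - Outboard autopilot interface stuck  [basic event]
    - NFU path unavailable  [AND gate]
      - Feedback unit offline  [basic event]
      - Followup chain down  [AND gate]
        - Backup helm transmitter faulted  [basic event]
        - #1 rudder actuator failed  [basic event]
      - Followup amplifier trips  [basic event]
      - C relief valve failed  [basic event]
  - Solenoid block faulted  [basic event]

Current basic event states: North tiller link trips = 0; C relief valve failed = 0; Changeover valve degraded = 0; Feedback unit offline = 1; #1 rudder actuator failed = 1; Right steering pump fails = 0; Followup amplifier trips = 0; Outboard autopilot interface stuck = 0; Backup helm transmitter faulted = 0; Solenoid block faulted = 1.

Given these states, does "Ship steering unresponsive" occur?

Starboard system unavailable [OR]: Right steering pump fails=not, Outboard autopilot interface stuck=not → no input occurs → does not occur.
Followup chain down [AND]: Backup helm transmitter faulted=not, #1 rudder actuator failed=occurs → not all inputs occur → does not occur.
NFU path unavailable [AND]: Feedback unit offline=occurs, Followup chain down=not, Followup amplifier trips=not, C relief valve failed=not → not all inputs occur → does not occur.
Port system down [OR]: Changeover valve degraded=not, North tiller link trips=not, Starboard system unavailable=not, NFU path unavailable=not → no input occurs → does not occur.
Ship steering unresponsive [AND]: Port system down=not, Solenoid block faulted=occurs → not all inputs occur → does not occur.

No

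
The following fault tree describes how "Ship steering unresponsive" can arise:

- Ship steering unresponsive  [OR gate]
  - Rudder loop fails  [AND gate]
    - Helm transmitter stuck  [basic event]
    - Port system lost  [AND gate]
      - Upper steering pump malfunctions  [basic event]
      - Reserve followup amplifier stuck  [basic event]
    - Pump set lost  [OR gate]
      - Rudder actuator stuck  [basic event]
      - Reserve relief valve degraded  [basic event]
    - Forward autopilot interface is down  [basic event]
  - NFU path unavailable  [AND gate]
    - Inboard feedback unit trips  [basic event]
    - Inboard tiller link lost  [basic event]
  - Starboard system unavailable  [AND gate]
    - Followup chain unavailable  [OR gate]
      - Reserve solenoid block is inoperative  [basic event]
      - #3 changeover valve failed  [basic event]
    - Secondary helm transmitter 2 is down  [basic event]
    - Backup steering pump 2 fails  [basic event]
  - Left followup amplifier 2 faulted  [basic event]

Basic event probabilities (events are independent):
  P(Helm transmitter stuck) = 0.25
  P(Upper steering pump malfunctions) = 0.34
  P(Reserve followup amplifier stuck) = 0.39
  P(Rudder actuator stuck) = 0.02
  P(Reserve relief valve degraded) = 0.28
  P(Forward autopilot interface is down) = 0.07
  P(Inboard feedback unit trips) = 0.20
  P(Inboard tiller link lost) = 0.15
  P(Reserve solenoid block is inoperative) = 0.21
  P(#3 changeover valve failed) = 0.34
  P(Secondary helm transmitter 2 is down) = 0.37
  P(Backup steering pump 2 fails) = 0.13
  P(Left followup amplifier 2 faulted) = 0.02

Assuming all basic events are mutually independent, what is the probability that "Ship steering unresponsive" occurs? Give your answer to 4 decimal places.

P(Port system lost) [AND] = 0.34 × 0.39 = 0.132600
P(Pump set lost) [OR] = 1 − (1−0.02) × (1−0.28) = 0.294400
P(Rudder loop fails) [AND] = 0.25 × 0.132600 × 0.294400 × 0.07 = 0.000683
P(NFU path unavailable) [AND] = 0.20 × 0.15 = 0.030000
P(Followup chain unavailable) [OR] = 1 − (1−0.21) × (1−0.34) = 0.478600
P(Starboard system unavailable) [AND] = 0.478600 × 0.37 × 0.13 = 0.023021
P(Ship steering unresponsive) [OR] = 1 − (1−0.000683) × (1−0.030000) × (1−0.023021) × (1−0.02) = 0.071918
Rounded to 4 decimal places: P(Ship steering unresponsive) ≈ 0.0719.

0.0719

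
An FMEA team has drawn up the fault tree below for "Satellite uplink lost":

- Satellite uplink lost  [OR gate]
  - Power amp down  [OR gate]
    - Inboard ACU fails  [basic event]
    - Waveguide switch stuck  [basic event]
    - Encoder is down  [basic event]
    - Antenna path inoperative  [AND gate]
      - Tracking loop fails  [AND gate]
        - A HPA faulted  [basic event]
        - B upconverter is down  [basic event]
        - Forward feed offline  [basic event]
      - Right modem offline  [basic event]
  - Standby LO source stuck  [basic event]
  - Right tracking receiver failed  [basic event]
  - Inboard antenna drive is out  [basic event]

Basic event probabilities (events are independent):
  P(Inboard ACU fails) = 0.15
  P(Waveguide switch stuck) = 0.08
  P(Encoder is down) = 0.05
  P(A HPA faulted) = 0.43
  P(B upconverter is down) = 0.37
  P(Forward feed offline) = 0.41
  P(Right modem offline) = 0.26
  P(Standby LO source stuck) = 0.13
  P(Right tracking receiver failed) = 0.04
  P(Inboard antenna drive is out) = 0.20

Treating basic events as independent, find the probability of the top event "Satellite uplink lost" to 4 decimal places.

0.5120

P(Tracking loop fails) [AND] = 0.43 × 0.37 × 0.41 = 0.065231
P(Antenna path inoperative) [AND] = 0.065231 × 0.26 = 0.016960
P(Power amp down) [OR] = 1 − (1−0.15) × (1−0.08) × (1−0.05) × (1−0.016960) = 0.269700
P(Satellite uplink lost) [OR] = 1 − (1−0.269700) × (1−0.13) × (1−0.04) × (1−0.20) = 0.512043
Rounded to 4 decimal places: P(Satellite uplink lost) ≈ 0.5120.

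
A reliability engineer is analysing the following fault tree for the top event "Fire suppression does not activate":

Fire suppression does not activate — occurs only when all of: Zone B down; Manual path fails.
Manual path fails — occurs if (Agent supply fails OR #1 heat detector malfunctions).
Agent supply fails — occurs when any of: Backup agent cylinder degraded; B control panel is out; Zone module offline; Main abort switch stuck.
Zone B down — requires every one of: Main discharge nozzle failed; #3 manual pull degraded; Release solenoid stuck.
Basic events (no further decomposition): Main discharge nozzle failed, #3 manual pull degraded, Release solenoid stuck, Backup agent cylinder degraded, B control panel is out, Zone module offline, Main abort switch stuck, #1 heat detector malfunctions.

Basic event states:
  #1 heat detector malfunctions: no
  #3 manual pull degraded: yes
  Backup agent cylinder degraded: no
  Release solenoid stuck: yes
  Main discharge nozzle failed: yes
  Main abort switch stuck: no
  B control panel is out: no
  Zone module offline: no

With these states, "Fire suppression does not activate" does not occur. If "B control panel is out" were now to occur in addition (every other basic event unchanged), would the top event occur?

Yes

Counterfactual: set "B control panel is out" to occurred.
Zone B down [AND]: Main discharge nozzle failed=occurs, #3 manual pull degraded=occurs, Release solenoid stuck=occurs → all inputs occur → occurs.
Agent supply fails [OR]: Backup agent cylinder degraded=not, B control panel is out=occurs, Zone module offline=not, Main abort switch stuck=not → at least one input occurs → occurs.
Manual path fails [OR]: Agent supply fails=occurs, #1 heat detector malfunctions=not → at least one input occurs → occurs.
Fire suppression does not activate [AND]: Zone B down=occurs, Manual path fails=occurs → all inputs occur → occurs.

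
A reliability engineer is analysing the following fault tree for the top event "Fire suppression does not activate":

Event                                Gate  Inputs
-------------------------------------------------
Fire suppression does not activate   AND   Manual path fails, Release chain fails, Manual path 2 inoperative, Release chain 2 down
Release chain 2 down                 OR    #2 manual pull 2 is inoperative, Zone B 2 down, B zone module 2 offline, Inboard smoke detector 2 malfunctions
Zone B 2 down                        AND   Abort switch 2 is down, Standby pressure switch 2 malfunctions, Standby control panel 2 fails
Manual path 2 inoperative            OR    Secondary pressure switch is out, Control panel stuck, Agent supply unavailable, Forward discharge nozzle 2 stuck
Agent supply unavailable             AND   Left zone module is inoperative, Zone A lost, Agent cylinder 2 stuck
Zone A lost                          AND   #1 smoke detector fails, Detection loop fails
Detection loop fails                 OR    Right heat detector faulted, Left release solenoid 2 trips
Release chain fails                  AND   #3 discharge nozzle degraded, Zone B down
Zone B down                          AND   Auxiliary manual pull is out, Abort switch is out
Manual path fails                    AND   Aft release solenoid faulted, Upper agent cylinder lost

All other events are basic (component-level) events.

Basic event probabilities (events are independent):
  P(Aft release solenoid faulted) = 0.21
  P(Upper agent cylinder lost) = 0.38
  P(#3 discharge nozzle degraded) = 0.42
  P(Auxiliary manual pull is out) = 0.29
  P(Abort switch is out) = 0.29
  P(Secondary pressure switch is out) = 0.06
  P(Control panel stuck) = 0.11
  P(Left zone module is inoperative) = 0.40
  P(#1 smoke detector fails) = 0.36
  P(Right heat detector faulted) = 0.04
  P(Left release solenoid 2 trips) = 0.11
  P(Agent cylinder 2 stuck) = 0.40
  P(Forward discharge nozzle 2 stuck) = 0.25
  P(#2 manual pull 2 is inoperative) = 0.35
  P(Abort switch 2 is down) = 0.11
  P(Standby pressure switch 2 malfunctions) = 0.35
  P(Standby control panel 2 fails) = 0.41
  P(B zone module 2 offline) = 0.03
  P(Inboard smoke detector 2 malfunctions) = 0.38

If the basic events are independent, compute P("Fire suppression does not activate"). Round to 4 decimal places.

P(Manual path fails) [AND] = 0.21 × 0.38 = 0.079800
P(Zone B down) [AND] = 0.29 × 0.29 = 0.084100
P(Release chain fails) [AND] = 0.42 × 0.084100 = 0.035322
P(Detection loop fails) [OR] = 1 − (1−0.04) × (1−0.11) = 0.145600
P(Zone A lost) [AND] = 0.36 × 0.145600 = 0.052416
P(Agent supply unavailable) [AND] = 0.40 × 0.052416 × 0.40 = 0.008387
P(Manual path 2 inoperative) [OR] = 1 − (1−0.06) × (1−0.11) × (1−0.008387) × (1−0.25) = 0.377812
P(Zone B 2 down) [AND] = 0.11 × 0.35 × 0.41 = 0.015785
P(Release chain 2 down) [OR] = 1 − (1−0.35) × (1−0.015785) × (1−0.03) × (1−0.38) = 0.615261
P(Fire suppression does not activate) [AND] = 0.079800 × 0.035322 × 0.377812 × 0.615261 = 0.000655
Rounded to 4 decimal places: P(Fire suppression does not activate) ≈ 0.0007.

0.0007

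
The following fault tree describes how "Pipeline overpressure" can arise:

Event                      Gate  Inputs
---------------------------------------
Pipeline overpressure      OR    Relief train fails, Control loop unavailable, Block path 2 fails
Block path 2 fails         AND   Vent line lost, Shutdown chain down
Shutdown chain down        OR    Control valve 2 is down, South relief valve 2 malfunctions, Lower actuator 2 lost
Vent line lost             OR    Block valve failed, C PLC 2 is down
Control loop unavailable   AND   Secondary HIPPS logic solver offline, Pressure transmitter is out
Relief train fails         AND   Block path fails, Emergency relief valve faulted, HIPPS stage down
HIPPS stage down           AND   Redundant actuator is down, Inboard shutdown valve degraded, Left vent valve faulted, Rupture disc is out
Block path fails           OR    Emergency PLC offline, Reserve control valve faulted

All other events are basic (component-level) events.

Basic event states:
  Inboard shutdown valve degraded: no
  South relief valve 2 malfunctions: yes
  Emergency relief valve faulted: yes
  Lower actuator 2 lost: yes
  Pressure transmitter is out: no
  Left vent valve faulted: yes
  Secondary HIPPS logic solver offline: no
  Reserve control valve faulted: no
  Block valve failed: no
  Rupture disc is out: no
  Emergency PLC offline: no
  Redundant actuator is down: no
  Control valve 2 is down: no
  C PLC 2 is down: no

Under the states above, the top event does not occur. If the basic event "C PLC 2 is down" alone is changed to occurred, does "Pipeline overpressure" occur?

Counterfactual: set "C PLC 2 is down" to occurred.
Block path fails [OR]: Emergency PLC offline=not, Reserve control valve faulted=not → no input occurs → does not occur.
HIPPS stage down [AND]: Redundant actuator is down=not, Inboard shutdown valve degraded=not, Left vent valve faulted=occurs, Rupture disc is out=not → not all inputs occur → does not occur.
Relief train fails [AND]: Block path fails=not, Emergency relief valve faulted=occurs, HIPPS stage down=not → not all inputs occur → does not occur.
Control loop unavailable [AND]: Secondary HIPPS logic solver offline=not, Pressure transmitter is out=not → not all inputs occur → does not occur.
Vent line lost [OR]: Block valve failed=not, C PLC 2 is down=occurs → at least one input occurs → occurs.
Shutdown chain down [OR]: Control valve 2 is down=not, South relief valve 2 malfunctions=occurs, Lower actuator 2 lost=occurs → at least one input occurs → occurs.
Block path 2 fails [AND]: Vent line lost=occurs, Shutdown chain down=occurs → all inputs occur → occurs.
Pipeline overpressure [OR]: Relief train fails=not, Control loop unavailable=not, Block path 2 fails=occurs → at least one input occurs → occurs.

Yes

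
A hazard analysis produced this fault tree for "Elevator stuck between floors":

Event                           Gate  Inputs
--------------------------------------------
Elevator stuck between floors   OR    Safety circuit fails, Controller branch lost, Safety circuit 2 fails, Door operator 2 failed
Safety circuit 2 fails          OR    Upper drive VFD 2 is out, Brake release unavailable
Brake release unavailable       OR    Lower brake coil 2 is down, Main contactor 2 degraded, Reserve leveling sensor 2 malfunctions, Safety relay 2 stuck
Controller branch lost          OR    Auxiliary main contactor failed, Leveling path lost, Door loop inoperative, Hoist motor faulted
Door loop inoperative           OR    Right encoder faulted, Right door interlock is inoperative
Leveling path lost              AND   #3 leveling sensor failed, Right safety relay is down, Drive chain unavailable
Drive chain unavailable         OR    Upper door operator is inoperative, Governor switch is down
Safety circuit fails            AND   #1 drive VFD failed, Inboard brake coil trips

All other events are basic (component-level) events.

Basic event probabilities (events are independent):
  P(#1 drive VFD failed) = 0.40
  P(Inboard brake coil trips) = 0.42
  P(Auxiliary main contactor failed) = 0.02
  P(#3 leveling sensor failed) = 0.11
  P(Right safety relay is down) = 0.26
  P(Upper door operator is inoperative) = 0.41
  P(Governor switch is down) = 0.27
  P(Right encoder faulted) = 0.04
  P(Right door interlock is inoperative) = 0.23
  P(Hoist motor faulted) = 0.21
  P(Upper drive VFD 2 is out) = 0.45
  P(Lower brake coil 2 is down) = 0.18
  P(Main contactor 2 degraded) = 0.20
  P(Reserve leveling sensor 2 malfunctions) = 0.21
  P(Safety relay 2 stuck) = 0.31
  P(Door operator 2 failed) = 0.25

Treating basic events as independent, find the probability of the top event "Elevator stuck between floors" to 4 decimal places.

P(Safety circuit fails) [AND] = 0.40 × 0.42 = 0.168000
P(Drive chain unavailable) [OR] = 1 − (1−0.41) × (1−0.27) = 0.569300
P(Leveling path lost) [AND] = 0.11 × 0.26 × 0.569300 = 0.016282
P(Door loop inoperative) [OR] = 1 − (1−0.04) × (1−0.23) = 0.260800
P(Controller branch lost) [OR] = 1 − (1−0.02) × (1−0.016282) × (1−0.260800) × (1−0.21) = 0.437029
P(Brake release unavailable) [OR] = 1 − (1−0.18) × (1−0.20) × (1−0.21) × (1−0.31) = 0.642414
P(Safety circuit 2 fails) [OR] = 1 − (1−0.45) × (1−0.642414) = 0.803328
P(Elevator stuck between floors) [OR] = 1 − (1−0.168000) × (1−0.437029) × (1−0.803328) × (1−0.25) = 0.930910
Rounded to 4 decimal places: P(Elevator stuck between floors) ≈ 0.9309.

0.9309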